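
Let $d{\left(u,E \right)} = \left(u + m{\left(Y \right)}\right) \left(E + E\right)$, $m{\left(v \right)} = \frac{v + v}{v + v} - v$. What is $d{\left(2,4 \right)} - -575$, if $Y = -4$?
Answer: $631$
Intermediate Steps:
$m{\left(v \right)} = 1 - v$ ($m{\left(v \right)} = \frac{2 v}{2 v} - v = 2 v \frac{1}{2 v} - v = 1 - v$)
$d{\left(u,E \right)} = 2 E \left(5 + u\right)$ ($d{\left(u,E \right)} = \left(u + \left(1 - -4\right)\right) \left(E + E\right) = \left(u + \left(1 + 4\right)\right) 2 E = \left(u + 5\right) 2 E = \left(5 + u\right) 2 E = 2 E \left(5 + u\right)$)
$d{\left(2,4 \right)} - -575 = 2 \cdot 4 \left(5 + 2\right) - -575 = 2 \cdot 4 \cdot 7 + 575 = 56 + 575 = 631$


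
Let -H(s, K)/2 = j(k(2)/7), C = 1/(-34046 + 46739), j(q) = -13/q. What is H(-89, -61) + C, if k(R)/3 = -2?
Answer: -128340/4231 ≈ -30.333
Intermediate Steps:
k(R) = -6 (k(R) = 3*(-2) = -6)
C = 1/12693 ≈ 7.8784e-5
H(s, K) = -91/3 (H(s, K) = -(-26)/((-6/7)) = -(-26)/((-6*1/7)) = -(-26)/(-6/7) = -(-26)*(-7)/6 = -2*91/6 = -91/3)
H(-89, -61) + C = -91/3 + 1/12693 = -128340/4231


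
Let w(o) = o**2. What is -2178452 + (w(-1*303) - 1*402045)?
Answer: -2488688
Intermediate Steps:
-2178452 + (w(-1*303) - 1*402045) = -2178452 + ((-1*303)**2 - 1*402045) = -2178452 + ((-303)**2 - 402045) = -2178452 + (91809 - 402045) = -2178452 - 310236 = -2488688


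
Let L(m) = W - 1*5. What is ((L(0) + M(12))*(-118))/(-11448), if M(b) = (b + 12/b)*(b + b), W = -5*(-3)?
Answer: 9499/2862 ≈ 3.3190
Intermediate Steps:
W = 15
M(b) = 2*b*(b + 12/b) (M(b) = (b + 12/b)*(2*b) = 2*b*(b + 12/b))
L(m) = 10 (L(m) = 15 - 1*5 = 15 - 5 = 10)
((L(0) + M(12))*(-118))/(-11448) = ((10 + (24 + 2*12²))*(-118))/(-11448) = ((10 + (24 + 2*144))*(-118))*(-1/11448) = ((10 + (24 + 288))*(-118))*(-1/11448) = ((10 + 312)*(-118))*(-1/11448) = (322*(-118))*(-1/11448) = -37996*(-1/11448) = 9499/2862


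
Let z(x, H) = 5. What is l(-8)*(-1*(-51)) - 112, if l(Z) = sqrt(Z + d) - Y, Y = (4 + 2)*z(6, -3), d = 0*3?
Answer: -1642 + 102*I*sqrt(2) ≈ -1642.0 + 144.25*I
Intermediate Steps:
d = 0
Y = 30 (Y = (4 + 2)*5 = 6*5 = 30)
l(Z) = -30 + sqrt(Z) (l(Z) = sqrt(Z + 0) - 1*30 = sqrt(Z) - 30 = -30 + sqrt(Z))
l(-8)*(-1*(-51)) - 112 = (-30 + sqrt(-8))*(-1*(-51)) - 112 = (-30 + 2*I*sqrt(2))*51 - 112 = (-1530 + 102*I*sqrt(2)) - 112 = -1642 + 102*I*sqrt(2)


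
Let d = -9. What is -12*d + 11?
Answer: 119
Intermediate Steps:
-12*d + 11 = -12*(-9) + 11 = 108 + 11 = 119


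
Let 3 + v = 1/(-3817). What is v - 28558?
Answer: -109017338/3817 ≈ -28561.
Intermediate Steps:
v = -11452/3817 (v = -3 + 1/(-3817) = -3 - 1/3817 = -11452/3817 ≈ -3.0003)
v - 28558 = -11452/3817 - 28558 = -109017338/3817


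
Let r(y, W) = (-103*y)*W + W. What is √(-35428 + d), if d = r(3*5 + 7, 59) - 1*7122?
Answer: I*√176185 ≈ 419.74*I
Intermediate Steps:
r(y, W) = W - 103*W*y (r(y, W) = -103*W*y + W = W - 103*W*y)
d = -140757 (d = 59*(1 - 103*(3*5 + 7)) - 1*7122 = 59*(1 - 103*(15 + 7)) - 7122 = 59*(1 - 103*22) - 7122 = 59*(1 - 2266) - 7122 = 59*(-2265) - 7122 = -133635 - 7122 = -140757)
√(-35428 + d) = √(-35428 - 140757) = √(-176185) = I*√176185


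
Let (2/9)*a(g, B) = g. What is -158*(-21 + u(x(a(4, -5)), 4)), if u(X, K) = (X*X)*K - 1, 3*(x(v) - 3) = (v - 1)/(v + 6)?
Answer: -2036383/648 ≈ -3142.6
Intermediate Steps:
a(g, B) = 9*g/2
x(v) = 3 + (-1 + v)/(3*(6 + v)) (x(v) = 3 + ((v - 1)/(v + 6))/3 = 3 + ((-1 + v)/(6 + v))/3 = 3 + (-1 + v)/(3*(6 + v)))
u(X, K) = -1 + K*X² (u(X, K) = X²*K - 1 = K*X² - 1 = -1 + K*X²)
-158*(-21 + u(x(a(4, -5)), 4)) = -158*(-21 + (-1 + 4*((53 + 10*((9/2)*4))/(3*(6 + (9/2)*4)))²)) = -158*(-21 + (-1 + 4*((53 + 10*18)/(3*(6 + 18)))²)) = -158*(-21 + (-1 + 4*((⅓)*(53 + 180)/24)²)) = -158*(-21 + (-1 + 4*((⅓)*(1/24)*233)²)) = -158*(-21 + (-1 + 4*(233/72)²)) = -158*(-21 + (-1 + 4*(54289/5184))) = -158*(-21 + (-1 + 54289/1296)) = -158*(-21 + 52993/1296) = -158*25777/1296 = -2036383/648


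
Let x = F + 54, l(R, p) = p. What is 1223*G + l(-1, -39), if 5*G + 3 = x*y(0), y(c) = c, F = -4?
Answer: -3864/5 ≈ -772.80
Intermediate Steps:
x = 50 (x = -4 + 54 = 50)
G = -⅗ (G = -⅗ + (50*0)/5 = -⅗ + (⅕)*0 = -⅗ + 0 = -⅗ ≈ -0.60000)
1223*G + l(-1, -39) = 1223*(-⅗) - 39 = -3669/5 - 39 = -3864/5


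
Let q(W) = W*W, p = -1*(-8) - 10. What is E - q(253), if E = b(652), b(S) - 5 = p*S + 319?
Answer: -64989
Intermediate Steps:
p = -2 (p = 8 - 10 = -2)
b(S) = 324 - 2*S (b(S) = 5 + (-2*S + 319) = 5 + (319 - 2*S) = 324 - 2*S)
E = -980 (E = 324 - 2*652 = 324 - 1304 = -980)
q(W) = W²
E - q(253) = -980 - 1*253² = -980 - 1*64009 = -980 - 64009 = -64989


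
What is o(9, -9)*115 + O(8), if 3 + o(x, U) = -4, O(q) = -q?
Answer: -813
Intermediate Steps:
o(x, U) = -7 (o(x, U) = -3 - 4 = -7)
o(9, -9)*115 + O(8) = -7*115 - 1*8 = -805 - 8 = -813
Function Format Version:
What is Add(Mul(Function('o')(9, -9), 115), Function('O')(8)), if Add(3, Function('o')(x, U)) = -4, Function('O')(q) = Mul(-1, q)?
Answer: -813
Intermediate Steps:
Function('o')(x, U) = -7 (Function('o')(x, U) = Add(-3, -4) = -7)
Add(Mul(Function('o')(9, -9), 115), Function('O')(8)) = Add(Mul(-7, 115), Mul(-1, 8)) = Add(-805, -8) = -813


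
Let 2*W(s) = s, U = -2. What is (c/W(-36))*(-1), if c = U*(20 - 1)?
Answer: -19/9 ≈ -2.1111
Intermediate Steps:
W(s) = s/2
c = -38 (c = -2*(20 - 1) = -2*19 = -38)
(c/W(-36))*(-1) = -38/((½)*(-36))*(-1) = -38/(-18)*(-1) = -38*(-1/18)*(-1) = (19/9)*(-1) = -19/9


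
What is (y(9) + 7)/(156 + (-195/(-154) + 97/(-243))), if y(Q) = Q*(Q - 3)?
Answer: 2282742/5870279 ≈ 0.38886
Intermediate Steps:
y(Q) = Q*(-3 + Q)
(y(9) + 7)/(156 + (-195/(-154) + 97/(-243))) = (9*(-3 + 9) + 7)/(156 + (-195/(-154) + 97/(-243))) = (9*6 + 7)/(156 + (-195*(-1/154) + 97*(-1/243))) = (54 + 7)/(156 + (195/154 - 97/243)) = 61/(156 + 32447/37422) = 61/(5870279/37422) = 61*(37422/5870279) = 2282742/5870279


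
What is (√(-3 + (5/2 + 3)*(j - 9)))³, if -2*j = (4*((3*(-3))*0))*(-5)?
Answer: -105*I*√210/4 ≈ -380.4*I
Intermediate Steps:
j = 0 (j = -4*((3*(-3))*0)*(-5)/2 = -4*(-9*0)*(-5)/2 = -4*0*(-5)/2 = -0*(-5) = -½*0 = 0)
(√(-3 + (5/2 + 3)*(j - 9)))³ = (√(-3 + (5/2 + 3)*(0 - 9)))³ = (√(-3 + (5*(½) + 3)*(-9)))³ = (√(-3 + (5/2 + 3)*(-9)))³ = (√(-3 + (11/2)*(-9)))³ = (√(-3 - 99/2))³ = (√(-105/2))³ = (I*√210/2)³ = -105*I*√210/4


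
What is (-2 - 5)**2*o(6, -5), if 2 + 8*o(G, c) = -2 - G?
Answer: -245/4 ≈ -61.250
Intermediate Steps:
o(G, c) = -1/2 - G/8 (o(G, c) = -1/4 + (-2 - G)/8 = -1/4 + (-1/4 - G/8) = -1/2 - G/8)
(-2 - 5)**2*o(6, -5) = (-2 - 5)**2*(-1/2 - 1/8*6) = (-7)**2*(-1/2 - 3/4) = 49*(-5/4) = -245/4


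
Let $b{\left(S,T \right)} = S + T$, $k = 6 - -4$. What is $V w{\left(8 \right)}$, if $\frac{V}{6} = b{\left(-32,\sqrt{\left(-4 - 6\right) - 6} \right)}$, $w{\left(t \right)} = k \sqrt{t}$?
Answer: $480 \sqrt{2} \left(-8 + i\right) \approx -5430.6 + 678.82 i$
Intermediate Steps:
$k = 10$ ($k = 6 + 4 = 10$)
$w{\left(t \right)} = 10 \sqrt{t}$
$V = -192 + 24 i$ ($V = 6 \left(-32 + \sqrt{\left(-4 - 6\right) - 6}\right) = 6 \left(-32 + \sqrt{-10 - 6}\right) = 6 \left(-32 + \sqrt{-16}\right) = 6 \left(-32 + 4 i\right) = -192 + 24 i \approx -192.0 + 24.0 i$)
$V w{\left(8 \right)} = \left(-192 + 24 i\right) 10 \sqrt{8} = \left(-192 + 24 i\right) 10 \cdot 2 \sqrt{2} = \left(-192 + 24 i\right) 20 \sqrt{2} = 20 \sqrt{2} \left(-192 + 24 i\right)$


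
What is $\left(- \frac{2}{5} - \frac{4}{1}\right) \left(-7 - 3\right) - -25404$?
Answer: $25448$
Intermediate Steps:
$\left(- \frac{2}{5} - \frac{4}{1}\right) \left(-7 - 3\right) - -25404 = \left(\left(-2\right) \frac{1}{5} - 4\right) \left(-10\right) + 25404 = \left(- \frac{2}{5} - 4\right) \left(-10\right) + 25404 = \left(- \frac{22}{5}\right) \left(-10\right) + 25404 = 44 + 25404 = 25448$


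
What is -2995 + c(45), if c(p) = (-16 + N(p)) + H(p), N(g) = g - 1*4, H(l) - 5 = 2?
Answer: -2963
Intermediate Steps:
H(l) = 7 (H(l) = 5 + 2 = 7)
N(g) = -4 + g (N(g) = g - 4 = -4 + g)
c(p) = -13 + p (c(p) = (-16 + (-4 + p)) + 7 = (-20 + p) + 7 = -13 + p)
-2995 + c(45) = -2995 + (-13 + 45) = -2995 + 32 = -2963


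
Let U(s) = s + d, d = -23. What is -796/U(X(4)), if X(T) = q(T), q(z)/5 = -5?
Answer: 199/12 ≈ 16.583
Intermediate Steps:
q(z) = -25 (q(z) = 5*(-5) = -25)
X(T) = -25
U(s) = -23 + s (U(s) = s - 23 = -23 + s)
-796/U(X(4)) = -796/(-23 - 25) = -796/(-48) = -796*(-1/48) = 199/12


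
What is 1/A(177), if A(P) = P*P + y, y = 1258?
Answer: 1/32587 ≈ 3.0687e-5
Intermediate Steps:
A(P) = 1258 + P² (A(P) = P*P + 1258 = P² + 1258 = 1258 + P²)
1/A(177) = 1/(1258 + 177²) = 1/(1258 + 31329) = 1/32587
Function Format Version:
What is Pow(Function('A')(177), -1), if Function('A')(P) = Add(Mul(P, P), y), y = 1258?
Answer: Rational(1, 32587) ≈ 3.0687e-5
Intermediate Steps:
Function('A')(P) = Add(1258, Pow(P, 2)) (Function('A')(P) = Add(Mul(P, P), 1258) = Add(Pow(P, 2), 1258) = Add(1258, Pow(P, 2)))
Pow(Function('A')(177), -1) = Pow(Add(1258, Pow(177, 2)), -1) = Pow(Add(1258, 31329), -1) = Pow(32587, -1) = Rational(1, 32587)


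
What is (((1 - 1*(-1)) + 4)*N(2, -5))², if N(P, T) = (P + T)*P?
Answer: 1296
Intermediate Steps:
N(P, T) = P*(P + T)
(((1 - 1*(-1)) + 4)*N(2, -5))² = (((1 - 1*(-1)) + 4)*(2*(2 - 5)))² = (((1 + 1) + 4)*(2*(-3)))² = ((2 + 4)*(-6))² = (6*(-6))² = (-36)² = 1296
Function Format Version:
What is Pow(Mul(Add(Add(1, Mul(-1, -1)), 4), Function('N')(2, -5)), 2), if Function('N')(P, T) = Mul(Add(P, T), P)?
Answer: 1296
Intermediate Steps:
Function('N')(P, T) = Mul(P, Add(P, T))
Pow(Mul(Add(Add(1, Mul(-1, -1)), 4), Function('N')(2, -5)), 2) = Pow(Mul(Add(Add(1, Mul(-1, -1)), 4), Mul(2, Add(2, -5))), 2) = Pow(Mul(Add(Add(1, 1), 4), Mul(2, -3)), 2) = Pow(Mul(Add(2, 4), -6), 2) = Pow(Mul(6, -6), 2) = Pow(-36, 2) = 1296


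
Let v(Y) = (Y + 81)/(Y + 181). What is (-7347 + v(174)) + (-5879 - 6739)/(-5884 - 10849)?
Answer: -8726802660/1188043 ≈ -7345.5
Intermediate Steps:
v(Y) = (81 + Y)/(181 + Y)
(-7347 + v(174)) + (-5879 - 6739)/(-5884 - 10849) = (-7347 + (81 + 174)/(181 + 174)) + (-5879 - 6739)/(-5884 - 10849) = (-7347 + 255/355) - 12618/(-16733) = (-7347 + (1/355)*255) - 12618*(-1/16733) = (-7347 + 51/71) + 12618/16733 = -521586/71 + 12618/16733 = -8726802660/1188043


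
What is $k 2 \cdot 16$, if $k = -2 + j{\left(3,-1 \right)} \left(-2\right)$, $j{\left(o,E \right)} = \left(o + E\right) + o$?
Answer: $-384$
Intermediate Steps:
$j{\left(o,E \right)} = E + 2 o$ ($j{\left(o,E \right)} = \left(E + o\right) + o = E + 2 o$)
$k = -12$ ($k = -2 + \left(-1 + 2 \cdot 3\right) \left(-2\right) = -2 + \left(-1 + 6\right) \left(-2\right) = -2 + 5 \left(-2\right) = -2 - 10 = -12$)
$k 2 \cdot 16 = \left(-12\right) 2 \cdot 16 = \left(-24\right) 16 = -384$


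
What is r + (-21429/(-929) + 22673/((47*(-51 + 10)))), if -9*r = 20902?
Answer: -908203192/392967 ≈ -2311.1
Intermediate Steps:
r = -20902/9 (r = -⅑*20902 = -20902/9 ≈ -2322.4)
r + (-21429/(-929) + 22673/((47*(-51 + 10)))) = -20902/9 + (-21429/(-929) + 22673/((47*(-51 + 10)))) = -20902/9 + (-21429*(-1/929) + 22673/((47*(-41)))) = -20902/9 + (21429/929 + 22673/(-1927)) = -20902/9 + (21429/929 + 22673*(-1/1927)) = -20902/9 + (21429/929 - 553/47) = -20902/9 + 493426/43663 = -908203192/392967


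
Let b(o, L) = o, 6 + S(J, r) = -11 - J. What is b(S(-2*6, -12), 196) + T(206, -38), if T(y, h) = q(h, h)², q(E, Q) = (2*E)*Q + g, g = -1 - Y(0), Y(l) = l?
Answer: 8334764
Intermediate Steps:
g = -1 (g = -1 - 1*0 = -1 + 0 = -1)
S(J, r) = -17 - J (S(J, r) = -6 + (-11 - J) = -17 - J)
q(E, Q) = -1 + 2*E*Q (q(E, Q) = (2*E)*Q - 1 = 2*E*Q - 1 = -1 + 2*E*Q)
T(y, h) = (-1 + 2*h²)² (T(y, h) = (-1 + 2*h*h)² = (-1 + 2*h²)²)
b(S(-2*6, -12), 196) + T(206, -38) = (-17 - (-2)*6) + (-1 + 2*(-38)²)² = (-17 - 1*(-12)) + (-1 + 2*1444)² = (-17 + 12) + (-1 + 2888)² = -5 + 2887² = -5 + 8334769 = 8334764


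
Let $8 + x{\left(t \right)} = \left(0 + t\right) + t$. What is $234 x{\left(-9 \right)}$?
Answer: $-6084$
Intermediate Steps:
$x{\left(t \right)} = -8 + 2 t$ ($x{\left(t \right)} = -8 + \left(\left(0 + t\right) + t\right) = -8 + \left(t + t\right) = -8 + 2 t$)
$234 x{\left(-9 \right)} = 234 \left(-8 + 2 \left(-9\right)\right) = 234 \left(-8 - 18\right) = 234 \left(-26\right) = -6084$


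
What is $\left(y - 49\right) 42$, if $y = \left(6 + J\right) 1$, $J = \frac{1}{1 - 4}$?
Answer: $-1820$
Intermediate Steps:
$J = - \frac{1}{3}$ ($J = \frac{1}{-3} = - \frac{1}{3} \approx -0.33333$)
$y = \frac{17}{3}$ ($y = \left(6 - \frac{1}{3}\right) 1 = \frac{17}{3} \cdot 1 = \frac{17}{3} \approx 5.6667$)
$\left(y - 49\right) 42 = \left(\frac{17}{3} - 49\right) 42 = \left(- \frac{130}{3}\right) 42 = -1820$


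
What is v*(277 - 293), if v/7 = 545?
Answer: -61040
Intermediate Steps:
v = 3815 (v = 7*545 = 3815)
v*(277 - 293) = 3815*(277 - 293) = 3815*(-16) = -61040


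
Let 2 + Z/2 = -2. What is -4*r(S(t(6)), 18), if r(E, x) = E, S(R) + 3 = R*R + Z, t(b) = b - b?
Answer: 44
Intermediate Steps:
t(b) = 0
Z = -8 (Z = -4 + 2*(-2) = -4 - 4 = -8)
S(R) = -11 + R**2 (S(R) = -3 + (R*R - 8) = -3 + (R**2 - 8) = -3 + (-8 + R**2) = -11 + R**2)
-4*r(S(t(6)), 18) = -4*(-11 + 0**2) = -4*(-11 + 0) = -4*(-11) = 44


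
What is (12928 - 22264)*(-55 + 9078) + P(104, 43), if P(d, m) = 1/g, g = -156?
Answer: -13141241569/156 ≈ -8.4239e+7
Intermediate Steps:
P(d, m) = -1/156 (P(d, m) = 1/(-156) = -1/156)
(12928 - 22264)*(-55 + 9078) + P(104, 43) = (12928 - 22264)*(-55 + 9078) - 1/156 = -9336*9023 - 1/156 = -84238728 - 1/156 = -13141241569/156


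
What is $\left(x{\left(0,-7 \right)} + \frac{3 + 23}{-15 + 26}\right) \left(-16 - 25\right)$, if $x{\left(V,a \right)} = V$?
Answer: $- \frac{1066}{11} \approx -96.909$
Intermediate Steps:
$\left(x{\left(0,-7 \right)} + \frac{3 + 23}{-15 + 26}\right) \left(-16 - 25\right) = \left(0 + \frac{3 + 23}{-15 + 26}\right) \left(-16 - 25\right) = \left(0 + \frac{26}{11}\right) \left(-41\right) = \frac{26}{11} \left(-41\right) = - \frac{1066}{11}$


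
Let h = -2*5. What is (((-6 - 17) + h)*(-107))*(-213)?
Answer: -752103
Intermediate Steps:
h = -10
(((-6 - 17) + h)*(-107))*(-213) = (((-6 - 17) - 10)*(-107))*(-213) = ((-23 - 10)*(-107))*(-213) = -33*(-107)*(-213) = 3531*(-213) = -752103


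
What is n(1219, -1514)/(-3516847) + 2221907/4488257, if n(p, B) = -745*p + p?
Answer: 11884668817781/15784513165679 ≈ 0.75293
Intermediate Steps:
n(p, B) = -744*p
n(1219, -1514)/(-3516847) + 2221907/4488257 = -744*1219/(-3516847) + 2221907/4488257 = -906936*(-1/3516847) + 2221907*(1/4488257) = 906936/3516847 + 2221907/4488257 = 11884668817781/15784513165679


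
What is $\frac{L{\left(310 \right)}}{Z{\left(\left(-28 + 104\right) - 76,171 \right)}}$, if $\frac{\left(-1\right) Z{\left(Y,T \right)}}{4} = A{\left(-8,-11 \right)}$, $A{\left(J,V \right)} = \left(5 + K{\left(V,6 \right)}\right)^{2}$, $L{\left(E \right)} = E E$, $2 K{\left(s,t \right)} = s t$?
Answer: $- \frac{24025}{784} \approx -30.644$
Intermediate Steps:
$K{\left(s,t \right)} = \frac{s t}{2}$
$L{\left(E \right)} = E^{2}$
$A{\left(J,V \right)} = \left(5 + 3 V\right)^{2}$ ($A{\left(J,V \right)} = \left(5 + \frac{1}{2} V 6\right)^{2} = \left(5 + 3 V\right)^{2}$)
$Z{\left(Y,T \right)} = -3136$ ($Z{\left(Y,T \right)} = - 4 \left(5 + 3 \left(-11\right)\right)^{2} = - 4 \left(5 - 33\right)^{2} = - 4 \left(-28\right)^{2} = \left(-4\right) 784 = -3136$)
$\frac{L{\left(310 \right)}}{Z{\left(\left(-28 + 104\right) - 76,171 \right)}} = \frac{310^{2}}{-3136} = 96100 \left(- \frac{1}{3136}\right) = - \frac{24025}{784}$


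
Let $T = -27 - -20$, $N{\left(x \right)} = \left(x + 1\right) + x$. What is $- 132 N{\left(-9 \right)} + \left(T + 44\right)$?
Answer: $2281$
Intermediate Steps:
$N{\left(x \right)} = 1 + 2 x$ ($N{\left(x \right)} = \left(1 + x\right) + x = 1 + 2 x$)
$T = -7$ ($T = -27 + 20 = -7$)
$- 132 N{\left(-9 \right)} + \left(T + 44\right) = - 132 \left(1 + 2 \left(-9\right)\right) + \left(-7 + 44\right) = - 132 \left(1 - 18\right) + 37 = \left(-132\right) \left(-17\right) + 37 = 2244 + 37 = 2281$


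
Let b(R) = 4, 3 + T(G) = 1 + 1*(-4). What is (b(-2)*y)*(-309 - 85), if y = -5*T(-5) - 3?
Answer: -42552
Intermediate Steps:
T(G) = -6 (T(G) = -3 + (1 + 1*(-4)) = -3 + (1 - 4) = -3 - 3 = -6)
y = 27 (y = -5*(-6) - 3 = 30 - 3 = 27)
(b(-2)*y)*(-309 - 85) = (4*27)*(-309 - 85) = 108*(-394) = -42552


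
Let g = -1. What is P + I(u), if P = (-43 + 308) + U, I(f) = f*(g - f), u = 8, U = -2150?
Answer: -1957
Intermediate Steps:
I(f) = f*(-1 - f)
P = -1885 (P = (-43 + 308) - 2150 = 265 - 2150 = -1885)
P + I(u) = -1885 - 1*8*(1 + 8) = -1885 - 1*8*9 = -1885 - 72 = -1957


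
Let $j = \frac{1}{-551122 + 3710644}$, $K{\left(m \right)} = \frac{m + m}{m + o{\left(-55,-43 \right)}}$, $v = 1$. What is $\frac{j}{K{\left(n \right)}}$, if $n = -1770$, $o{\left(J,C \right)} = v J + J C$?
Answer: $- \frac{1}{20712422} \approx -4.828 \cdot 10^{-8}$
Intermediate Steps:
$o{\left(J,C \right)} = J + C J$ ($o{\left(J,C \right)} = 1 J + J C = J + C J$)
$K{\left(m \right)} = \frac{2 m}{2310 + m}$ ($K{\left(m \right)} = \frac{m + m}{m - 55 \left(1 - 43\right)} = \frac{2 m}{m - -2310} = \frac{2 m}{m + 2310} = \frac{2 m}{2310 + m}$)
$j = \frac{1}{3159522} \approx 3.165 \cdot 10^{-7}$
$\frac{j}{K{\left(n \right)}} = \frac{1}{3159522 \cdot 2 \left(-1770\right) \frac{1}{2310 - 1770}} = \frac{1}{3159522 \cdot 2 \left(-1770\right) \frac{1}{540}} = \frac{1}{3159522 \left(- \frac{59}{9}\right)} = \frac{1}{3159522} \left(- \frac{9}{59}\right) = - \frac{1}{20712422}$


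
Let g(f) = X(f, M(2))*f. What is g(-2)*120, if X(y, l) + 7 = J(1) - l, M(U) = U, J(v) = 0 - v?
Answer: 2400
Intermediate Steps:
J(v) = -v
X(y, l) = -8 - l (X(y, l) = -7 + (-1*1 - l) = -7 + (-1 - l) = -8 - l)
g(f) = -10*f (g(f) = (-8 - 1*2)*f = (-8 - 2)*f = -10*f)
g(-2)*120 = -10*(-2)*120 = 20*120 = 2400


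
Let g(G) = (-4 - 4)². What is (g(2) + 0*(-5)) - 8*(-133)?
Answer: 1128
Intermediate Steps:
g(G) = 64 (g(G) = (-8)² = 64)
(g(2) + 0*(-5)) - 8*(-133) = (64 + 0*(-5)) - 8*(-133) = (64 + 0) + 1064 = 64 + 1064 = 1128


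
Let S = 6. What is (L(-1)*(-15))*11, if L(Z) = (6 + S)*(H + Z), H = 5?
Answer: -7920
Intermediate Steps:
L(Z) = 60 + 12*Z (L(Z) = (6 + 6)*(5 + Z) = 12*(5 + Z) = 60 + 12*Z)
(L(-1)*(-15))*11 = ((60 + 12*(-1))*(-15))*11 = ((60 - 12)*(-15))*11 = (48*(-15))*11 = -720*11 = -7920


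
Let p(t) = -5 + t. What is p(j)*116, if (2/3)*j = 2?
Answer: -232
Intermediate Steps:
j = 3 (j = (3/2)*2 = 3)
p(j)*116 = (-5 + 3)*116 = -2*116 = -232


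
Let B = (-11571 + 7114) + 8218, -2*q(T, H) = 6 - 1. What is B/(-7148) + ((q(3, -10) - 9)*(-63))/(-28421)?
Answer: -112070107/203153308 ≈ -0.55165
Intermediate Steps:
q(T, H) = -5/2 (q(T, H) = -(6 - 1)/2 = -1/2*5 = -5/2)
B = 3761 (B = -4457 + 8218 = 3761)
B/(-7148) + ((q(3, -10) - 9)*(-63))/(-28421) = 3761/(-7148) + ((-5/2 - 9)*(-63))/(-28421) = 3761*(-1/7148) - 23/2*(-63)*(-1/28421) = -3761/7148 + (1449/2)*(-1/28421) = -3761/7148 - 1449/56842 = -112070107/203153308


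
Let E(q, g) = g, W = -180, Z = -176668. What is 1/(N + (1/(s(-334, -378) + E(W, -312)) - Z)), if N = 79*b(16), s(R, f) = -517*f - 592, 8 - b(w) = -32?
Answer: 194522/34980502217 ≈ 5.5609e-6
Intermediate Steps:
b(w) = 40 (b(w) = 8 - 1*(-32) = 8 + 32 = 40)
s(R, f) = -592 - 517*f
N = 3160 (N = 79*40 = 3160)
1/(N + (1/(s(-334, -378) + E(W, -312)) - Z)) = 1/(3160 + (1/((-592 - 517*(-378)) - 312) - 1*(-176668))) = 1/(3160 + (1/((-592 + 195426) - 312) + 176668)) = 1/(3160 + (1/(194834 - 312) + 176668)) = 1/(3160 + (1/194522 + 176668)) = 1/(3160 + 34365812697/194522) = 1/(34980502217/194522) = 194522/34980502217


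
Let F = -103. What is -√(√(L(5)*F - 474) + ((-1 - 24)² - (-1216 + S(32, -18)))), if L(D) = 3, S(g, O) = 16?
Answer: -√(1825 + 3*I*√87) ≈ -42.721 - 0.3275*I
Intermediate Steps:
-√(√(L(5)*F - 474) + ((-1 - 24)² - (-1216 + S(32, -18)))) = -√(√(3*(-103) - 474) + ((-1 - 24)² - (-1216 + 16))) = -√(√(-309 - 474) + ((-25)² - 1*(-1200))) = -√(√(-783) + (625 + 1200)) = -√(3*I*√87 + 1825) = -√(1825 + 3*I*√87)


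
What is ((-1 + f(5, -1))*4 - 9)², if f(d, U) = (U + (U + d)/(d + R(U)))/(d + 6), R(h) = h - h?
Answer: 516961/3025 ≈ 170.90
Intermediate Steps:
R(h) = 0
f(d, U) = (U + (U + d)/d)/(6 + d) (f(d, U) = (U + (U + d)/(d + 0))/(d + 6) = (U + (U + d)/d)/(6 + d))
((-1 + f(5, -1))*4 - 9)² = ((-1 + (-1 + 5 - 1*5)/(5*(6 + 5)))*4 - 9)² = ((-1 + (⅕)*(-1 + 5 - 5)/11)*4 - 9)² = ((-1 + (⅕)*(1/11)*(-1))*4 - 9)² = ((-1 - 1/55)*4 - 9)² = (-56/55*4 - 9)² = (-224/55 - 9)² = (-719/55)² = 516961/3025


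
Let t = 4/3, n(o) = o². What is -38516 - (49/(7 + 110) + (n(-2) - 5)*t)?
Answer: -4506265/117 ≈ -38515.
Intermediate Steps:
t = 4/3 (t = 4*(⅓) = 4/3 ≈ 1.3333)
-38516 - (49/(7 + 110) + (n(-2) - 5)*t) = -38516 - (49/(7 + 110) + ((-2)² - 5)*(4/3)) = -38516 - (49/117 + (4 - 5)*(4/3)) = -38516 - (49*(1/117) - 1*4/3) = -38516 - (49/117 - 4/3) = -38516 - 1*(-107/117) = -38516 + 107/117 = -4506265/117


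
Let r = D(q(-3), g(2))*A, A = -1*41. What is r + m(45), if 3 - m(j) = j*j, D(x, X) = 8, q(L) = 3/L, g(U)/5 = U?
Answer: -2350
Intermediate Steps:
g(U) = 5*U
A = -41
r = -328 (r = 8*(-41) = -328)
m(j) = 3 - j² (m(j) = 3 - j*j = 3 - j²)
r + m(45) = -328 + (3 - 1*45²) = -328 + (3 - 1*2025) = -328 + (3 - 2025) = -328 - 2022 = -2350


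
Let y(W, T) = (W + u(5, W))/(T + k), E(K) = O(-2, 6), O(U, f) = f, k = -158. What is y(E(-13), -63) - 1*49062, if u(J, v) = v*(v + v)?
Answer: -834060/17 ≈ -49062.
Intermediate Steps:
u(J, v) = 2*v² (u(J, v) = v*(2*v) = 2*v²)
E(K) = 6
y(W, T) = (W + 2*W²)/(-158 + T) (y(W, T) = (W + 2*W²)/(T - 158) = (W + 2*W²)/(-158 + T))
y(E(-13), -63) - 1*49062 = 6*(1 + 2*6)/(-158 - 63) - 1*49062 = 6*(1 + 12)/(-221) - 49062 = 6*(-1/221)*13 - 49062 = -6/17 - 49062 = -834060/17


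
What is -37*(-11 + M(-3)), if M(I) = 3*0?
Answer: 407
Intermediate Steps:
M(I) = 0
-37*(-11 + M(-3)) = -37*(-11 + 0) = -37*(-11) = 407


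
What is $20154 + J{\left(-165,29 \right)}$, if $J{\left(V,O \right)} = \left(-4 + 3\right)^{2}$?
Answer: $20155$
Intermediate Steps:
$J{\left(V,O \right)} = 1$ ($J{\left(V,O \right)} = \left(-1\right)^{2} = 1$)
$20154 + J{\left(-165,29 \right)} = 20154 + 1 = 20155$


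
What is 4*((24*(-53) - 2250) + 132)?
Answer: -13560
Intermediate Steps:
4*((24*(-53) - 2250) + 132) = 4*((-1272 - 2250) + 132) = 4*(-3522 + 132) = 4*(-3390) = -13560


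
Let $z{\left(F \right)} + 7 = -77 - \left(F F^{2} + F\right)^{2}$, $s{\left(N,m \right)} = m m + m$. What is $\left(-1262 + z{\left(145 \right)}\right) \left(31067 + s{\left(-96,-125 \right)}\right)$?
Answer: $-432840195812893482$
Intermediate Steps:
$s{\left(N,m \right)} = m + m^{2}$ ($s{\left(N,m \right)} = m^{2} + m = m + m^{2}$)
$z{\left(F \right)} = -84 - \left(F + F^{3}\right)^{2}$ ($z{\left(F \right)} = -7 - \left(77 + \left(F F^{2} + F\right)^{2}\right) = -7 - \left(77 + \left(F^{3} + F\right)^{2}\right) = -7 - \left(77 + \left(F + F^{3}\right)^{2}\right) = -84 - \left(F + F^{3}\right)^{2}$)
$\left(-1262 + z{\left(145 \right)}\right) \left(31067 + s{\left(-96,-125 \right)}\right) = \left(-1262 - \left(84 + 145^{2} \left(1 + 145^{2}\right)^{2}\right)\right) \left(31067 - 125 \left(1 - 125\right)\right) = \left(-1262 - \left(84 + 21025 \left(1 + 21025\right)^{2}\right)\right) \left(31067 - -15500\right) = \left(-1262 - \left(84 + 21025 \cdot 21026^{2}\right)\right) \left(31067 + 15500\right) = \left(-1262 - \left(84 + 21025 \cdot 442092676\right)\right) 46567 = \left(-1262 - 9294998512984\right) 46567 = \left(-9294998514246\right) 46567 = -432840195812893482$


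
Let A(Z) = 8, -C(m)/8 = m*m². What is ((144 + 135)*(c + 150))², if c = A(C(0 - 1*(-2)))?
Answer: 1943222724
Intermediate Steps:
C(m) = -8*m³ (C(m) = -8*m*m² = -8*m³)
c = 8
((144 + 135)*(c + 150))² = ((144 + 135)*(8 + 150))² = (279*158)² = 44082² = 1943222724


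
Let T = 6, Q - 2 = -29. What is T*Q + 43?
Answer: -119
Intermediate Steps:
Q = -27 (Q = 2 - 29 = -27)
T*Q + 43 = 6*(-27) + 43 = -162 + 43 = -119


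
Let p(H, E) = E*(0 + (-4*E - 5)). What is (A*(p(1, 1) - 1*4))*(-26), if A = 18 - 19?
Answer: -338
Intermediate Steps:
A = -1
p(H, E) = E*(-5 - 4*E) (p(H, E) = E*(0 + (-5 - 4*E)) = E*(-5 - 4*E))
(A*(p(1, 1) - 1*4))*(-26) = -(-1*1*(5 + 4*1) - 1*4)*(-26) = -(-1*1*(5 + 4) - 4)*(-26) = -(-1*1*9 - 4)*(-26) = -(-9 - 4)*(-26) = -1*(-13)*(-26) = 13*(-26) = -338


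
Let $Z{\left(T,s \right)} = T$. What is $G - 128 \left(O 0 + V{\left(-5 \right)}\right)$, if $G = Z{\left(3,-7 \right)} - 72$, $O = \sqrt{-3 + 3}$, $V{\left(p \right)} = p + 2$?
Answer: $315$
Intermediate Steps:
$V{\left(p \right)} = 2 + p$
$O = 0$ ($O = \sqrt{0} = 0$)
$G = -69$ ($G = 3 - 72 = -69$)
$G - 128 \left(O 0 + V{\left(-5 \right)}\right) = -69 - 128 \left(0 \cdot 0 + \left(2 - 5\right)\right) = -69 - 128 \left(0 - 3\right) = -69 - -384 = -69 + 384 = 315$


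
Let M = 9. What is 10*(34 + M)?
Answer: 430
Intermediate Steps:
10*(34 + M) = 10*(34 + 9) = 10*43 = 430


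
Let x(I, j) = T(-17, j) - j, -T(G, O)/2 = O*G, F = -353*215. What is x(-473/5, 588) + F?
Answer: -56491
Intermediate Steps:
F = -75895
T(G, O) = -2*G*O (T(G, O) = -2*O*G = -2*G*O)
x(I, j) = 33*j (x(I, j) = -2*(-17)*j - j = 34*j - j = 33*j)
x(-473/5, 588) + F = 33*588 - 75895 = 19404 - 75895 = -56491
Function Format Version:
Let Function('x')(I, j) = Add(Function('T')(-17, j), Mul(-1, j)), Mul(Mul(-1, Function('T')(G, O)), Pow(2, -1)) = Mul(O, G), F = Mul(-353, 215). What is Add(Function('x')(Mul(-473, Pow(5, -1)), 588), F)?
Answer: -56491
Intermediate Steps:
F = -75895
Function('T')(G, O) = Mul(-2, G, O) (Function('T')(G, O) = Mul(-2, Mul(O, G)) = Mul(-2, Mul(G, O)) = Mul(-2, G, O))
Function('x')(I, j) = Mul(33, j) (Function('x')(I, j) = Add(Mul(-2, -17, j), Mul(-1, j)) = Add(Mul(34, j), Mul(-1, j)) = Mul(33, j))
Add(Function('x')(Mul(-473, Pow(5, -1)), 588), F) = Add(Mul(33, 588), -75895) = Add(19404, -75895) = -56491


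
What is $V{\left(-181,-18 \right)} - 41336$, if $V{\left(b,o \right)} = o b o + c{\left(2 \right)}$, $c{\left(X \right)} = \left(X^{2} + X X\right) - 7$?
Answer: $-99979$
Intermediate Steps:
$c{\left(X \right)} = -7 + 2 X^{2}$ ($c{\left(X \right)} = \left(X^{2} + X^{2}\right) - 7 = 2 X^{2} - 7 = -7 + 2 X^{2}$)
$V{\left(b,o \right)} = 1 + b o^{2}$ ($V{\left(b,o \right)} = o b o - \left(7 - 2 \cdot 2^{2}\right) = b o o + \left(-7 + 2 \cdot 4\right) = b o^{2} + \left(-7 + 8\right) = b o^{2} + 1 = 1 + b o^{2}$)
$V{\left(-181,-18 \right)} - 41336 = \left(1 - 181 \left(-18\right)^{2}\right) - 41336 = \left(1 - 58644\right) - 41336 = -58643 - 41336 = -99979$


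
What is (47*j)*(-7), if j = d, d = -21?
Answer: 6909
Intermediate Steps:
j = -21
(47*j)*(-7) = (47*(-21))*(-7) = -987*(-7) = 6909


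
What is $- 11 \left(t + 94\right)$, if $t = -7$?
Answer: $-957$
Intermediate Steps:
$- 11 \left(t + 94\right) = - 11 \left(-7 + 94\right) = \left(-11\right) 87 = -957$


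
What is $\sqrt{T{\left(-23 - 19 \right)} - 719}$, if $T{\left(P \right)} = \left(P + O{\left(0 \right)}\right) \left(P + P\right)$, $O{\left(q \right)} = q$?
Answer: $53$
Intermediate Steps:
$T{\left(P \right)} = 2 P^{2}$ ($T{\left(P \right)} = \left(P + 0\right) \left(P + P\right) = P 2 P = 2 P^{2}$)
$\sqrt{T{\left(-23 - 19 \right)} - 719} = \sqrt{2 \left(-23 - 19\right)^{2} - 719} = \sqrt{2 \left(-42\right)^{2} - 719} = \sqrt{2 \cdot 1764 - 719} = \sqrt{3528 - 719} = \sqrt{2809} = 53$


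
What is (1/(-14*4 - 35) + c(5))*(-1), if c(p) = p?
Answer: -454/91 ≈ -4.9890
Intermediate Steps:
(1/(-14*4 - 35) + c(5))*(-1) = (1/(-14*4 - 35) + 5)*(-1) = (1/(-56 - 35) + 5)*(-1) = (1/(-91) + 5)*(-1) = (-1/91 + 5)*(-1) = (454/91)*(-1) = -454/91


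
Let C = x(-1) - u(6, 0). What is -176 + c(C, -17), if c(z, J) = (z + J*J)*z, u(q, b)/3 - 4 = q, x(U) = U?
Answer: -8174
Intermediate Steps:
u(q, b) = 12 + 3*q
C = -31 (C = -1 - (12 + 3*6) = -1 - (12 + 18) = -1 - 1*30 = -1 - 30 = -31)
c(z, J) = z*(z + J²) (c(z, J) = (z + J²)*z = z*(z + J²))
-176 + c(C, -17) = -176 - 31*(-31 + (-17)²) = -176 - 31*(-31 + 289) = -176 - 31*258 = -176 - 7998 = -8174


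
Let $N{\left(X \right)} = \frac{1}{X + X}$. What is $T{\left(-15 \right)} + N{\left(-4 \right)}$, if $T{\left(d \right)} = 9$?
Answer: $\frac{71}{8} \approx 8.875$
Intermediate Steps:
$N{\left(X \right)} = \frac{1}{2 X}$
$T{\left(-15 \right)} + N{\left(-4 \right)} = 9 + \frac{1}{2 \left(-4\right)} = 9 + \frac{1}{2} \left(- \frac{1}{4}\right) = 9 - \frac{1}{8} = \frac{71}{8}$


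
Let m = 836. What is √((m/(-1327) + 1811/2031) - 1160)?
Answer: I*√8424064771653543/2695137 ≈ 34.055*I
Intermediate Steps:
√((m/(-1327) + 1811/2031) - 1160) = √((836/(-1327) + 1811/2031) - 1160) = √((836*(-1/1327) + 1811*(1/2031)) - 1160) = √((-836/1327 + 1811/2031) - 1160) = √(705281/2695137 - 1160) = √(-3125653639/2695137) = I*√8424064771653543/2695137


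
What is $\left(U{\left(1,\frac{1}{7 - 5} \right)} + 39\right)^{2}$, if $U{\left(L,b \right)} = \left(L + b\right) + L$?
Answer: $\frac{6889}{4} \approx 1722.3$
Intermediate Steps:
$U{\left(L,b \right)} = b + 2 L$
$\left(U{\left(1,\frac{1}{7 - 5} \right)} + 39\right)^{2} = \left(\left(\frac{1}{7 - 5} + 2 \cdot 1\right) + 39\right)^{2} = \left(\left(\frac{1}{2} + 2\right) + 39\right)^{2} = \left(\frac{5}{2} + 39\right)^{2} = \left(\frac{83}{2}\right)^{2} = \frac{6889}{4}$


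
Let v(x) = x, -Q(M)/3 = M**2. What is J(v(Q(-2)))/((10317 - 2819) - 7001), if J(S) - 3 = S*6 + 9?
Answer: -60/497 ≈ -0.12072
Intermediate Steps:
Q(M) = -3*M**2
J(S) = 12 + 6*S (J(S) = 3 + (S*6 + 9) = 3 + (6*S + 9) = 3 + (9 + 6*S) = 12 + 6*S)
J(v(Q(-2)))/((10317 - 2819) - 7001) = (12 + 6*(-3*(-2)**2))/((10317 - 2819) - 7001) = (12 + 6*(-3*4))/(7498 - 7001) = (12 + 6*(-12))/497 = (12 - 72)*(1/497) = -60*1/497 = -60/497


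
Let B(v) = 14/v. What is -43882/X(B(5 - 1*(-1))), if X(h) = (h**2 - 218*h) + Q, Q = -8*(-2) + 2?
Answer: 394938/4367 ≈ 90.437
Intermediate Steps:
Q = 18 (Q = 16 + 2 = 18)
X(h) = 18 + h**2 - 218*h (X(h) = (h**2 - 218*h) + 18 = 18 + h**2 - 218*h)
-43882/X(B(5 - 1*(-1))) = -43882/(18 + (14/(5 - 1*(-1)))**2 - 3052/(5 - 1*(-1))) = -43882/(18 + (14/(5 + 1))**2 - 3052/(5 + 1)) = -43882/(18 + (14/6)**2 - 3052/6) = -43882/(18 + (14*(1/6))**2 - 3052/6) = -43882/(18 + (7/3)**2 - 218*7/3) = -43882/(18 + 49/9 - 1526/3) = -43882/(-4367/9) = -43882*(-9/4367) = 394938/4367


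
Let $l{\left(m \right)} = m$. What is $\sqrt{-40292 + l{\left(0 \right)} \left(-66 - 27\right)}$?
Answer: $2 i \sqrt{10073} \approx 200.73 i$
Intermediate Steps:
$\sqrt{-40292 + l{\left(0 \right)} \left(-66 - 27\right)} = \sqrt{-40292 + 0 \left(-66 - 27\right)} = \sqrt{-40292 + 0 \left(-93\right)} = \sqrt{-40292 + 0} = \sqrt{-40292} = 2 i \sqrt{10073}$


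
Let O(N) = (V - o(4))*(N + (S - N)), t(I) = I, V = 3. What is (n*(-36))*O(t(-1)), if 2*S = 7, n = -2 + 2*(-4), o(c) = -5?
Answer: 10080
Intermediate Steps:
n = -10 (n = -2 - 8 = -10)
S = 7/2 (S = (1/2)*7 = 7/2 ≈ 3.5000)
O(N) = 28 (O(N) = (3 - 1*(-5))*(N + (7/2 - N)) = (3 + 5)*(7/2) = 8*(7/2) = 28)
(n*(-36))*O(t(-1)) = -10*(-36)*28 = 360*28 = 10080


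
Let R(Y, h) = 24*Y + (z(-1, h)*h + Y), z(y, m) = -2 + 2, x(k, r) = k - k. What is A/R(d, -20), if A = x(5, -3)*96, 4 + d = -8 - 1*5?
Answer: 0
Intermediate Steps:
x(k, r) = 0
d = -17 (d = -4 + (-8 - 1*5) = -4 + (-8 - 5) = -4 - 13 = -17)
z(y, m) = 0
A = 0 (A = 0*96 = 0)
R(Y, h) = 25*Y (R(Y, h) = 24*Y + (0*h + Y) = 24*Y + (0 + Y) = 24*Y + Y = 25*Y)
A/R(d, -20) = 0/((25*(-17))) = 0/(-425) = 0*(-1/425) = 0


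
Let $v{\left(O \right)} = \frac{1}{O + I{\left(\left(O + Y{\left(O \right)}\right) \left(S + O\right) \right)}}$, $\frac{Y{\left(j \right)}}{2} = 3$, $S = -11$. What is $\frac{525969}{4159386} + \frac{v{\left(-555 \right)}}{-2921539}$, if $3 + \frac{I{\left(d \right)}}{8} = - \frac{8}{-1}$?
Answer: $\frac{87929895722139}{695353481528090} \approx 0.12645$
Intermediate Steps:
$Y{\left(j \right)} = 6$ ($Y{\left(j \right)} = 2 \cdot 3 = 6$)
$I{\left(d \right)} = 40$ ($I{\left(d \right)} = -24 + 8 \left(- \frac{8}{-1}\right) = -24 + 8 \left(\left(-8\right) \left(-1\right)\right) = -24 + 8 \cdot 8 = -24 + 64 = 40$)
$v{\left(O \right)} = \frac{1}{40 + O}$ ($v{\left(O \right)} = \frac{1}{O + 40} = \frac{1}{40 + O}$)
$\frac{525969}{4159386} + \frac{v{\left(-555 \right)}}{-2921539} = \frac{525969}{4159386} + \frac{1}{\left(40 - 555\right) \left(-2921539\right)} = 525969 \cdot \frac{1}{4159386} + \frac{1}{-515} \left(- \frac{1}{2921539}\right) = \frac{58441}{462154} - - \frac{1}{1504592585} = \frac{58441}{462154} + \frac{1}{1504592585} = \frac{87929895722139}{695353481528090}$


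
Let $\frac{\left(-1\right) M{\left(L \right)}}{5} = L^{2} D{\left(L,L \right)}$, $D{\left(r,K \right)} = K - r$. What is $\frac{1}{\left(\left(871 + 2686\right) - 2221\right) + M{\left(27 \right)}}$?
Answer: $\frac{1}{1336} \approx 0.0007485$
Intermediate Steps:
$M{\left(L \right)} = 0$ ($M{\left(L \right)} = - 5 L^{2} \left(L - L\right) = - 5 L^{2} \cdot 0 = \left(-5\right) 0 = 0$)
$\frac{1}{\left(\left(871 + 2686\right) - 2221\right) + M{\left(27 \right)}} = \frac{1}{\left(\left(871 + 2686\right) - 2221\right) + 0} = \frac{1}{\left(3557 - 2221\right) + 0} = \frac{1}{1336 + 0} = \frac{1}{1336}$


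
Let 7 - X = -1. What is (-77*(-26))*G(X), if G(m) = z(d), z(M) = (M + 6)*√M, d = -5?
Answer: 2002*I*√5 ≈ 4476.6*I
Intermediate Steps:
z(M) = √M*(6 + M) (z(M) = (6 + M)*√M = √M*(6 + M))
X = 8 (X = 7 - 1*(-1) = 7 + 1 = 8)
G(m) = I*√5 (G(m) = √(-5)*(6 - 5) = (I*√5)*1 = I*√5)
(-77*(-26))*G(X) = (-77*(-26))*(I*√5) = 2002*(I*√5) = 2002*I*√5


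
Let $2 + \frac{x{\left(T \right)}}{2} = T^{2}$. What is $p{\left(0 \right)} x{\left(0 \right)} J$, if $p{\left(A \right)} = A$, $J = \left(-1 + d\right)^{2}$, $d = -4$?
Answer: $0$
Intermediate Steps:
$x{\left(T \right)} = -4 + 2 T^{2}$
$J = 25$ ($J = \left(-1 - 4\right)^{2} = \left(-5\right)^{2} = 25$)
$p{\left(0 \right)} x{\left(0 \right)} J = 0 \left(-4 + 2 \cdot 0^{2}\right) 25 = 0 \left(-4 + 2 \cdot 0\right) 25 = 0 \left(-4 + 0\right) 25 = 0 \left(-4\right) 25 = 0 \cdot 25 = 0$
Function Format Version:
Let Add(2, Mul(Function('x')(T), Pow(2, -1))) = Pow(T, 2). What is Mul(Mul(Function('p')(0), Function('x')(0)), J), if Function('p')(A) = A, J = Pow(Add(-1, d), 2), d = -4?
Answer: 0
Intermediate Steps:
Function('x')(T) = Add(-4, Mul(2, Pow(T, 2)))
J = 25 (J = Pow(Add(-1, -4), 2) = Pow(-5, 2) = 25)
Mul(Mul(Function('p')(0), Function('x')(0)), J) = Mul(Mul(0, Add(-4, Mul(2, Pow(0, 2)))), 25) = Mul(Mul(0, Add(-4, Mul(2, 0))), 25) = Mul(Mul(0, Add(-4, 0)), 25) = Mul(Mul(0, -4), 25) = Mul(0, 25) = 0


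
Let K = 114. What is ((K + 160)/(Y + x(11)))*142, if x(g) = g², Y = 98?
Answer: 38908/219 ≈ 177.66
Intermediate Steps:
((K + 160)/(Y + x(11)))*142 = ((114 + 160)/(98 + 11²))*142 = (274/(98 + 121))*142 = (274/219)*142 = 38908/219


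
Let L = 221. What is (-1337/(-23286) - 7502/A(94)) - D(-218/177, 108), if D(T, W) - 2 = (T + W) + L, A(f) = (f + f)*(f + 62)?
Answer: -1107945185209/3357748056 ≈ -329.97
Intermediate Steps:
A(f) = 2*f*(62 + f) (A(f) = (2*f)*(62 + f) = 2*f*(62 + f))
D(T, W) = 223 + T + W (D(T, W) = 2 + ((T + W) + 221) = 2 + (221 + T + W) = 223 + T + W)
(-1337/(-23286) - 7502/A(94)) - D(-218/177, 108) = (-1337/(-23286) - 7502*1/(188*(62 + 94))) - (223 - 218/177 + 108) = (-1337*(-1/23286) - 7502/(2*94*156)) - (223 - 218*1/177 + 108) = (1337/23286 - 7502/29328) - (223 - 218/177 + 108) = (1337/23286 - 7502*1/29328) - 1*58369/177 = (1337/23286 - 3751/14664) - 58369/177 = -11290003/56910984 - 58369/177 = -1107945185209/3357748056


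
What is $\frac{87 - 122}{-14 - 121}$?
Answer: $\frac{7}{27} \approx 0.25926$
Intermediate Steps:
$\frac{87 - 122}{-14 - 121} = - \frac{35}{-135} = \left(-35\right) \left(- \frac{1}{135}\right) = \frac{7}{27}$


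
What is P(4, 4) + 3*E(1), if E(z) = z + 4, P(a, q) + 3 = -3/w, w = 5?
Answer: 57/5 ≈ 11.400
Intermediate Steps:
P(a, q) = -18/5 (P(a, q) = -3 - 3/5 = -3 - 3*⅕ = -3 - ⅗ = -18/5)
E(z) = 4 + z
P(4, 4) + 3*E(1) = -18/5 + 3*(4 + 1) = -18/5 + 3*5 = -18/5 + 15 = 57/5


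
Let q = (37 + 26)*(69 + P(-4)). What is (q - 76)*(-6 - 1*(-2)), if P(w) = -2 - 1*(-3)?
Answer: -17336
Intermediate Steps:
P(w) = 1 (P(w) = -2 + 3 = 1)
q = 4410 (q = (37 + 26)*(69 + 1) = 63*70 = 4410)
(q - 76)*(-6 - 1*(-2)) = (4410 - 76)*(-6 - 1*(-2)) = 4334*(-6 + 2) = 4334*(-4) = -17336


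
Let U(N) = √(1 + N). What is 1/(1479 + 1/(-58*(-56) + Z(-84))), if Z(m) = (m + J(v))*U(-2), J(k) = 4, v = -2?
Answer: 15612185264/23090426809249 - 80*I/23090426809249 ≈ 0.00067613 - 3.4646e-12*I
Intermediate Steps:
Z(m) = I*(4 + m) (Z(m) = (m + 4)*√(1 - 2) = (4 + m)*√(-1) = (4 + m)*I = I*(4 + m))
1/(1479 + 1/(-58*(-56) + Z(-84))) = 1/(1479 + 1/(-58*(-56) + I*(4 - 84))) = 1/(1479 + 1/(3248 + I*(-80))) = 1/(1479 + 1/(3248 - 80*I)) = 1/(1479 + (3248 + 80*I)/10555904)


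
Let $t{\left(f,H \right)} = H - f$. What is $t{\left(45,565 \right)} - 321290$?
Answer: $-320770$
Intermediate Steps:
$t{\left(45,565 \right)} - 321290 = \left(565 - 45\right) - 321290 = 520 - 321290 = -320770$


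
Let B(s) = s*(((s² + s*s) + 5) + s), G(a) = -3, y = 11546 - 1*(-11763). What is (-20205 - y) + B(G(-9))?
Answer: -43574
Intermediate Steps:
y = 23309 (y = 11546 + 11763 = 23309)
B(s) = s*(5 + s + 2*s²) (B(s) = s*(((s² + s²) + 5) + s) = s*((2*s² + 5) + s) = s*((5 + 2*s²) + s) = s*(5 + s + 2*s²))
(-20205 - y) + B(G(-9)) = (-20205 - 1*23309) - 3*(5 - 3 + 2*(-3)²) = (-20205 - 23309) - 3*(5 - 3 + 2*9) = -43514 - 3*(5 - 3 + 18) = -43514 - 3*20 = -43514 - 60 = -43574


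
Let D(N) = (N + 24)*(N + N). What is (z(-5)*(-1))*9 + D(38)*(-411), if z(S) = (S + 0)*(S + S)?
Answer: -1937082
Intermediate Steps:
D(N) = 2*N*(24 + N) (D(N) = (24 + N)*(2*N) = 2*N*(24 + N))
z(S) = 2*S**2 (z(S) = S*(2*S) = 2*S**2)
(z(-5)*(-1))*9 + D(38)*(-411) = ((2*(-5)**2)*(-1))*9 + (2*38*(24 + 38))*(-411) = ((2*25)*(-1))*9 + (2*38*62)*(-411) = (50*(-1))*9 + 4712*(-411) = -50*9 - 1936632 = -450 - 1936632 = -1937082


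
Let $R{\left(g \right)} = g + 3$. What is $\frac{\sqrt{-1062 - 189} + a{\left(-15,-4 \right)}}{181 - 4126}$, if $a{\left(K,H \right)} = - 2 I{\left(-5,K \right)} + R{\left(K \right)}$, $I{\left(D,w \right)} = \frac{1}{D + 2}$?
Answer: $\frac{34}{11835} - \frac{i \sqrt{139}}{1315} \approx 0.0028728 - 0.0089656 i$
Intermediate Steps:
$I{\left(D,w \right)} = \frac{1}{2 + D}$
$R{\left(g \right)} = 3 + g$
$a{\left(K,H \right)} = \frac{11}{3} + K$ ($a{\left(K,H \right)} = - \frac{2}{2 - 5} + \left(3 + K\right) = - \frac{2}{-3} + \left(3 + K\right) = \left(-2\right) \left(- \frac{1}{3}\right) + \left(3 + K\right) = \frac{2}{3} + \left(3 + K\right) = \frac{11}{3} + K$)
$\frac{\sqrt{-1062 - 189} + a{\left(-15,-4 \right)}}{181 - 4126} = \frac{\sqrt{-1062 - 189} + \left(\frac{11}{3} - 15\right)}{181 - 4126} = \frac{\sqrt{-1251} - \frac{34}{3}}{-3945} = \left(3 i \sqrt{139} - \frac{34}{3}\right) \left(- \frac{1}{3945}\right) = \left(- \frac{34}{3} + 3 i \sqrt{139}\right) \left(- \frac{1}{3945}\right) = \frac{34}{11835} - \frac{i \sqrt{139}}{1315}$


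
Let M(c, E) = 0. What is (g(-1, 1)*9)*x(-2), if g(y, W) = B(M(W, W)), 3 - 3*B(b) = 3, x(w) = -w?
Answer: 0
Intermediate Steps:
B(b) = 0 (B(b) = 1 - ⅓*3 = 1 - 1 = 0)
g(y, W) = 0
(g(-1, 1)*9)*x(-2) = (0*9)*(-1*(-2)) = 0*2 = 0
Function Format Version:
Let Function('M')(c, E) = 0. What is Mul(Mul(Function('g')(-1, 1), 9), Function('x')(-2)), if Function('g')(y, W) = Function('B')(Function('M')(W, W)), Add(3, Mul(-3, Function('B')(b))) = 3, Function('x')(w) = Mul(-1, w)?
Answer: 0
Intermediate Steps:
Function('B')(b) = 0 (Function('B')(b) = Add(1, Mul(Rational(-1, 3), 3)) = Add(1, -1) = 0)
Function('g')(y, W) = 0
Mul(Mul(Function('g')(-1, 1), 9), Function('x')(-2)) = Mul(Mul(0, 9), Mul(-1, -2)) = Mul(0, 2) = 0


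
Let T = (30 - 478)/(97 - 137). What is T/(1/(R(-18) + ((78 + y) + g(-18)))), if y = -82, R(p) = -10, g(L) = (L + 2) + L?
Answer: -2688/5 ≈ -537.60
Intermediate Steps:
g(L) = 2 + 2*L (g(L) = (2 + L) + L = 2 + 2*L)
T = 56/5 (T = -448/(-40) = -448*(-1/40) = 56/5 ≈ 11.200)
T/(1/(R(-18) + ((78 + y) + g(-18)))) = 56/(5*(1/(-10 + ((78 - 82) + (2 + 2*(-18)))))) = 56/(5*(1/(-10 + (-4 + (2 - 36))))) = 56/(5*(1/(-10 + (-4 - 34)))) = 56/(5*(1/(-10 - 38))) = 56/(5*(1/(-48))) = 56/(5*(-1/48)) = (56/5)*(-48) = -2688/5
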